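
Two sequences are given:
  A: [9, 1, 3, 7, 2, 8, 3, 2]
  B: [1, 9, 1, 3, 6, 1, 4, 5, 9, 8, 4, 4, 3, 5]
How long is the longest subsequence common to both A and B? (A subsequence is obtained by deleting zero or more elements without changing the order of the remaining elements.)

Backtracking the LCS table gives one alignment: 9 (A1,B2) → 1 (A2,B3) → 3 (A3,B4) → 8 (A6,B10) → 3 (A7,B13).
So the longest common subsequence has length 5.

5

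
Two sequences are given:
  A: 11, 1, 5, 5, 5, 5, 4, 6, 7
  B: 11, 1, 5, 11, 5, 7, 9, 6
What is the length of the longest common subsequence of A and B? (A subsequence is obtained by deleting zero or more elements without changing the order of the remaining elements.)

5

Backtracking the LCS table gives one alignment: 11 (A1,B1) → 1 (A2,B2) → 5 (A3,B3) → 5 (A4,B5) → 6 (A8,B8).
So the longest common subsequence has length 5.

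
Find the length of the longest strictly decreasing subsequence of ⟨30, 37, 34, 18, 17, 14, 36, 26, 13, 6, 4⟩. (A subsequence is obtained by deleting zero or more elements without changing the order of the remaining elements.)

8

Scanning left to right, the best length ending at each element is: 30→1, 37→1, 34→2, 18→3, 17→4, 14→5, 36→2, 26→3, 13→6, 6→7, 4→8.
So the longest decreasing subsequence has length 8, e.g. 37, 34, 18, 17, 14, 13, 6, 4.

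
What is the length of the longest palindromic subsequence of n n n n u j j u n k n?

Using dp[i][j] = 2 + dp[i+1][j−1] if the ends match, else max(dp[i+1][j], dp[i][j−1]):
dp[1][11] = 8. A witness is nnujjunn at positions 1,4,5,6,7,8,9,11.

8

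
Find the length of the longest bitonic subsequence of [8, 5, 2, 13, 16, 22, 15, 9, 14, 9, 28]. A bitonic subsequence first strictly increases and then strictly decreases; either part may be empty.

Let inc[i] be the LIS ending at i and dec[i] the longest strictly decreasing subsequence starting at i. inc = [1, 1, 1, 2, 3, 4, 3, 2, 3, 2, 5], dec = [3, 2, 1, 2, 4, 4, 3, 1, 2, 1, 1].
max_i inc[i]+dec[i]−1 = 7, with one witness 8, 13, 16, 22, 15, 14, 9.

7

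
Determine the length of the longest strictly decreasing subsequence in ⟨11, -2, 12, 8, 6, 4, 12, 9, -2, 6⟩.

One longest decreasing subsequence is 11, 8, 6, 4, -2 (positions 1,4,5,6,9), of length 5; no longer one exists.

5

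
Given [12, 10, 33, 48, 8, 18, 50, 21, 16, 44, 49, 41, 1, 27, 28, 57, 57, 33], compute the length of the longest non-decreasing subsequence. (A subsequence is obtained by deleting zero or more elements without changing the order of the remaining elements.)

Let dp[i] be the longest non-decreasing subsequence ending at position i. Then dp = [1, 1, 2, 3, 1, 2, 4, 3, 2, 4, 5, 4, 1, 4, 5, 6, 7, 6].
The maximum is 7; one witness is 12, 18, 21, 44, 49, 57, 57 at positions 1,6,8,10,11,16,17.

7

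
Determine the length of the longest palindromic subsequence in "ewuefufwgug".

5

Using dp[i][j] = 2 + dp[i+1][j−1] if the ends match, else max(dp[i+1][j], dp[i][j−1]):
dp[1][11] = 5. A witness is ufufu at positions 3,5,6,7,10.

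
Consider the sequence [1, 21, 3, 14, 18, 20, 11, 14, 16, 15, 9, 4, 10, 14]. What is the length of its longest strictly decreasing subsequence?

Scanning left to right, the best length ending at each element is: 1→1, 21→1, 3→2, 14→2, 18→2, 20→2, 11→3, 14→3, 16→3, 15→4, 9→5, 4→6, 10→5, 14→5.
So the longest decreasing subsequence has length 6, e.g. 21, 18, 16, 15, 9, 4.

6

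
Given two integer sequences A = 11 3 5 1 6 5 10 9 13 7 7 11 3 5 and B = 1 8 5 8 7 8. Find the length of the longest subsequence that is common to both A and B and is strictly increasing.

3

For each value that appears in both, track the longest common increasing run ending there.
The best achievable length is 3; one witness is 1, 5, 7 (A-positions 4,6,10, B-positions 1,3,5).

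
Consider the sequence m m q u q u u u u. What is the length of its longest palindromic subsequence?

5

One longest palindromic subsequence is uuuuu (positions 4,6,7,8,9); it reads the same forward and backward, and the interval DP gives dp[1][9] = 5.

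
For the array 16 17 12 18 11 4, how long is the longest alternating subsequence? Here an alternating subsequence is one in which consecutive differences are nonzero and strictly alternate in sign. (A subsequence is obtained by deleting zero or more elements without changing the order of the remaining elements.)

5

A longest alternating subsequence is 16, 17, 12, 18, 11 (positions 1,2,3,4,5); its 4 consecutive differences strictly alternate in sign, and length 5 is optimal.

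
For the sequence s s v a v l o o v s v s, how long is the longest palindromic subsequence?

8

One longest palindromic subsequence is svvoovvs (positions 1,3,5,7,8,9,11,12); it reads the same forward and backward, and the interval DP gives dp[1][12] = 8.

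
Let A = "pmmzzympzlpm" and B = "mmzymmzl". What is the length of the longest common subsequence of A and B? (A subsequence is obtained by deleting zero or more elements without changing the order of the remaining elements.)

A longest common subsequence is mmzymzl (length 7); the LCS DP confirms no longer common subsequence exists.

7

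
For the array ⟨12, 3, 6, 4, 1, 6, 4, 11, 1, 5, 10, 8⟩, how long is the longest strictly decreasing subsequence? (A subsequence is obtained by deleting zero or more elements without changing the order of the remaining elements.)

One longest decreasing subsequence is 12, 6, 4, 1 (positions 1,3,4,5), of length 4; no longer one exists.

4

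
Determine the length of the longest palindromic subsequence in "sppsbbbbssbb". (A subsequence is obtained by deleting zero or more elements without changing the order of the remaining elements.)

One longest palindromic subsequence is ssbbbbss (positions 1,4,5,6,7,8,9,10); it reads the same forward and backward, and the interval DP gives dp[1][12] = 8.

8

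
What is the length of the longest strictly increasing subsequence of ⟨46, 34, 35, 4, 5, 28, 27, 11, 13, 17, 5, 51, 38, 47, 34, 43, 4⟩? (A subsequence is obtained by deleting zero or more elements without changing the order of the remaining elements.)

One longest increasing subsequence is 4, 5, 11, 13, 17, 38, 47 (positions 4,5,8,9,10,13,14), of length 7; no longer one exists.

7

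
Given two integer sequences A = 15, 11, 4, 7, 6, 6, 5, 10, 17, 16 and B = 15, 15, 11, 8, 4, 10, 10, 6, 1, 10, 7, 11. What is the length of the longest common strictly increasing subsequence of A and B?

3

For each value that appears in both, track the longest common increasing run ending there.
The best achievable length is 3; one witness is 4, 6, 10 (A-positions 3,5,8, B-positions 5,8,10).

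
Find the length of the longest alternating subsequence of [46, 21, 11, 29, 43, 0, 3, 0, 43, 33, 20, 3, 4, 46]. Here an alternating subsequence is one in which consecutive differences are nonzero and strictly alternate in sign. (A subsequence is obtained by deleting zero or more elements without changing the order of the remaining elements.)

9

A longest alternating subsequence is 46, 21, 29, 0, 3, 0, 43, 3, 4 (positions 1,2,4,6,7,8,9,12,13); its 8 consecutive differences strictly alternate in sign, and length 9 is optimal.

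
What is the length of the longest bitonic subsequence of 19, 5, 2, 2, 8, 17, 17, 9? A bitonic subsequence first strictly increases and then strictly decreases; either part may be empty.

One longest bitonic subsequence is 5, 8, 17, 9 (positions 2,5,6,8): it rises to 17 then falls. Length 4 is optimal.

4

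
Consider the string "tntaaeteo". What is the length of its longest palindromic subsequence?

4

One longest palindromic subsequence is taat (positions 3,4,5,7); it reads the same forward and backward, and the interval DP gives dp[1][9] = 4.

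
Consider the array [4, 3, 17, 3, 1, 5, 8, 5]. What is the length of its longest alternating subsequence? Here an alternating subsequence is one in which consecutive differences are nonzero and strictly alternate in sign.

6

Track the best alternating length ending on an up-step vs a down-step at each position: up/down = 1/1, 1/2, 3/1, 1/4, 1/4, 5/4, 5/4, 5/6.
The maximum over both is 6; one such subsequence is 4, 3, 17, 3, 8, 5.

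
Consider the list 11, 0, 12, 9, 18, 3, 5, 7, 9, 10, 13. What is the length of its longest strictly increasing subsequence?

7

Scanning left to right, the best length ending at each element is: 11→1, 0→1, 12→2, 9→2, 18→3, 3→2, 5→3, 7→4, 9→5, 10→6, 13→7.
So the longest increasing subsequence has length 7, e.g. 0, 3, 5, 7, 9, 10, 13.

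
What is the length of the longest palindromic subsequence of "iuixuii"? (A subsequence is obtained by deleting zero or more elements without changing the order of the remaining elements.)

5

One longest palindromic subsequence is iiuii (positions 1,3,5,6,7); it reads the same forward and backward, and the interval DP gives dp[1][7] = 5.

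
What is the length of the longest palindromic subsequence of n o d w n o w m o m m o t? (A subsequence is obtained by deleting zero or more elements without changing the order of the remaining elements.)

5

One longest palindromic subsequence is ommmo (positions 6,8,10,11,12); it reads the same forward and backward, and the interval DP gives dp[1][13] = 5.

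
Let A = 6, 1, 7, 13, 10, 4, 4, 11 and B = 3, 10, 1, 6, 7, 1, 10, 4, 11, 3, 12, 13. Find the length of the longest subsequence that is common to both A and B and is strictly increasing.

For each value that appears in both, track the longest common increasing run ending there.
The best achievable length is 4; one witness is 1, 7, 10, 11 (A-positions 2,3,5,8, B-positions 3,5,7,9).

4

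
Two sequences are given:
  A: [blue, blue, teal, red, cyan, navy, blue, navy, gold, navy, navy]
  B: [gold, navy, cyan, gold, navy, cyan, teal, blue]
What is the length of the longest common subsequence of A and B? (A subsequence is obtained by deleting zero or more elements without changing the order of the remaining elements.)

3

A longest common subsequence is cyan, navy, blue (length 3); the LCS DP confirms no longer common subsequence exists.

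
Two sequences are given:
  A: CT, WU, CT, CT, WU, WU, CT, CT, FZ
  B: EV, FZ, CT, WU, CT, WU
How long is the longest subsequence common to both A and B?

Backtracking the LCS table gives one alignment: CT (A1,B3) → WU (A2,B4) → CT (A4,B5) → WU (A6,B6).
So the longest common subsequence has length 4.

4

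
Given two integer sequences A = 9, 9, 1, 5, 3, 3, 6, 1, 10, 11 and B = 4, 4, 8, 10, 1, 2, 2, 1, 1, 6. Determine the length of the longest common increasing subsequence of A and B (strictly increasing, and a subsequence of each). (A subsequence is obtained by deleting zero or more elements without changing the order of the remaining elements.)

2

A longest common strictly increasing subsequence is 1, 6 (length 2); it appears in order in both A and B, and no longer such subsequence exists.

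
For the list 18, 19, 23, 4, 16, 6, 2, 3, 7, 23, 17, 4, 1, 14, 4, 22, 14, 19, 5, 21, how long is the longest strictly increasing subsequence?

6

Let dp[i] be the longest increasing subsequence ending at position i. Then dp = [1, 2, 3, 1, 2, 2, 1, 2, 3, 4, 4, 3, 1, 4, 3, 5, 4, 5, 4, 6].
The maximum is 6; one witness is 4, 6, 7, 17, 19, 21 at positions 4,6,9,11,18,20.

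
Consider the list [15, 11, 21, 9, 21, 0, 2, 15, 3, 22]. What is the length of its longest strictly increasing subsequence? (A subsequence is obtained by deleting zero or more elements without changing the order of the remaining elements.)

One longest increasing subsequence is 0, 2, 15, 22 (positions 6,7,8,10), of length 4; no longer one exists.

4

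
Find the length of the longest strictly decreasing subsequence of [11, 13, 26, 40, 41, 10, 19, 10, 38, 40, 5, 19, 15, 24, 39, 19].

Scanning left to right, the best length ending at each element is: 11→1, 13→1, 26→1, 40→1, 41→1, 10→2, 19→2, 10→3, 38→2, 40→2, 5→4, 19→3, 15→4, 24→3, 39→3, 19→4.
So the longest decreasing subsequence has length 4, e.g. 26, 19, 10, 5.

4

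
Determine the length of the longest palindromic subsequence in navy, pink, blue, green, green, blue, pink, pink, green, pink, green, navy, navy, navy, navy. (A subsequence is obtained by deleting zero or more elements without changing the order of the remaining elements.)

8

Using dp[i][j] = 2 + dp[i+1][j−1] if the ends match, else max(dp[i+1][j], dp[i][j−1]):
dp[1][15] = 8. A witness is navy green green pink pink green green navy at positions 1,4,5,7,8,9,11,15.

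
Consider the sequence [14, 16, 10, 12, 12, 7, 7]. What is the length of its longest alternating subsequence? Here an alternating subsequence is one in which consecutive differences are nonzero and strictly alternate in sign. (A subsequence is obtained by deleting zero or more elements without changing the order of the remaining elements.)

Track the best alternating length ending on an up-step vs a down-step at each position: up/down = 1/1, 2/1, 1/3, 4/3, 4/3, 1/5, 1/5.
The maximum over both is 5; one such subsequence is 14, 16, 10, 12, 7.

5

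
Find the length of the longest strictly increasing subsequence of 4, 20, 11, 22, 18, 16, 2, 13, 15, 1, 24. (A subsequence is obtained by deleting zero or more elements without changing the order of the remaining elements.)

Let dp[i] be the longest increasing subsequence ending at position i. Then dp = [1, 2, 2, 3, 3, 3, 1, 3, 4, 1, 5].
The maximum is 5; one witness is 4, 11, 13, 15, 24 at positions 1,3,8,9,11.

5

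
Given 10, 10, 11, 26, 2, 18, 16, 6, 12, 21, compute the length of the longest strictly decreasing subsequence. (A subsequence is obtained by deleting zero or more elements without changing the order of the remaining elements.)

Scanning left to right, the best length ending at each element is: 10→1, 10→1, 11→1, 26→1, 2→2, 18→2, 16→3, 6→4, 12→4, 21→2.
So the longest decreasing subsequence has length 4, e.g. 26, 18, 16, 6.

4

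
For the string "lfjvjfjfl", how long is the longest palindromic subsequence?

One longest palindromic subsequence is lfjfjfl (positions 1,2,3,6,7,8,9); it reads the same forward and backward, and the interval DP gives dp[1][9] = 7.

7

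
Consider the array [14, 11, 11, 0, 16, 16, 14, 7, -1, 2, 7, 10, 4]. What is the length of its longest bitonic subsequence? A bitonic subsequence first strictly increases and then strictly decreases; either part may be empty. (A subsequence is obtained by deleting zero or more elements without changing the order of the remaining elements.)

Let inc[i] be the LIS ending at i and dec[i] the longest strictly decreasing subsequence starting at i. inc = [1, 1, 1, 1, 2, 2, 2, 2, 1, 2, 3, 4, 3], dec = [4, 3, 3, 2, 4, 4, 3, 2, 1, 1, 2, 2, 1].
max_i inc[i]+dec[i]−1 = 5, with one witness 14, 16, 14, 10, 4.

5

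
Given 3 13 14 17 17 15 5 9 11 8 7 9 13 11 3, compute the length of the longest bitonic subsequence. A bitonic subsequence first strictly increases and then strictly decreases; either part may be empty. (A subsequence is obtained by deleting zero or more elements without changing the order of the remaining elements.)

One longest bitonic subsequence is 3, 13, 14, 17, 15, 11, 8, 7, 3 (positions 1,2,3,4,6,9,10,11,15): it rises to 17 then falls. Length 9 is optimal.

9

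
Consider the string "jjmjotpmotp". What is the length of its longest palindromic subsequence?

3

One longest palindromic subsequence is ptp (positions 7,10,11); it reads the same forward and backward, and the interval DP gives dp[1][11] = 3.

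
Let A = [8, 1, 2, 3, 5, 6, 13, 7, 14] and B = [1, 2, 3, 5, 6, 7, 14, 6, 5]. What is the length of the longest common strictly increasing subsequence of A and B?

7

For each value that appears in both, track the longest common increasing run ending there.
The best achievable length is 7; one witness is 1, 2, 3, 5, 6, 7, 14 (A-positions 2,3,4,5,6,8,9, B-positions 1,2,3,4,5,6,7).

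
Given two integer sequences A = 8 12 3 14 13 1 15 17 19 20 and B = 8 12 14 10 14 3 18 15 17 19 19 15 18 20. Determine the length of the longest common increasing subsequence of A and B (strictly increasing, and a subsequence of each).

For each value that appears in both, track the longest common increasing run ending there.
The best achievable length is 7; one witness is 8, 12, 14, 15, 17, 19, 20 (A-positions 1,2,4,7,8,9,10, B-positions 1,2,3,8,9,10,14).

7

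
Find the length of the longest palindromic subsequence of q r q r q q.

One longest palindromic subsequence is qqrqq (positions 1,3,4,5,6); it reads the same forward and backward, and the interval DP gives dp[1][6] = 5.

5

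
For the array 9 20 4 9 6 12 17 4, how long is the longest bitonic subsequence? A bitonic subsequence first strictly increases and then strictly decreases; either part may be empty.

5

Let inc[i] be the LIS ending at i and dec[i] the longest strictly decreasing subsequence starting at i. inc = [1, 2, 1, 2, 2, 3, 4, 1], dec = [3, 4, 1, 3, 2, 2, 2, 1].
max_i inc[i]+dec[i]−1 = 5, with one witness 9, 20, 9, 6, 4.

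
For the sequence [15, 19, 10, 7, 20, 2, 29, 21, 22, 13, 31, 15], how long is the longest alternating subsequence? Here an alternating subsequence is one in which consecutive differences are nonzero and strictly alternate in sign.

11

Track the best alternating length ending on an up-step vs a down-step at each position: up/down = 1/1, 2/1, 1/3, 1/3, 4/1, 1/5, 6/1, 6/7, 8/7, 6/9, 10/1, 10/11.
The maximum over both is 11; one such subsequence is 15, 19, 10, 20, 2, 29, 21, 22, 13, 31, 15.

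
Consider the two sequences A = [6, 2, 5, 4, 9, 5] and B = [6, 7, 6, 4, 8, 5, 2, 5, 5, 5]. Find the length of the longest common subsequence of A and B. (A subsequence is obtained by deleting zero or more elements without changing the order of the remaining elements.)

A longest common subsequence is 6, 2, 5, 5 (length 4); the LCS DP confirms no longer common subsequence exists.

4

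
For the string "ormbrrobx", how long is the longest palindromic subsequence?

5

One longest palindromic subsequence is orrro (positions 1,2,5,6,7); it reads the same forward and backward, and the interval DP gives dp[1][9] = 5.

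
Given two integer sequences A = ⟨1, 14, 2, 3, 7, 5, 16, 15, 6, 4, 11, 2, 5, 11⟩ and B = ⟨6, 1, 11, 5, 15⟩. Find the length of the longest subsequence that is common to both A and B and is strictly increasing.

3

For each value that appears in both, track the longest common increasing run ending there.
The best achievable length is 3; one witness is 1, 5, 15 (A-positions 1,6,8, B-positions 2,4,5).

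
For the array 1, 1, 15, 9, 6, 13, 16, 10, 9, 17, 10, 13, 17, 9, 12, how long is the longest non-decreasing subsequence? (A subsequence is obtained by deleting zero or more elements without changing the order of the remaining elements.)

Let dp[i] be the longest non-decreasing subsequence ending at position i. Then dp = [1, 2, 3, 3, 3, 4, 5, 4, 4, 6, 5, 6, 7, 5, 6].
The maximum is 7; one witness is 1, 1, 9, 13, 16, 17, 17 at positions 1,2,4,6,7,10,13.

7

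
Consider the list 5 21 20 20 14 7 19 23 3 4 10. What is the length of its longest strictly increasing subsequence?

One longest increasing subsequence is 5, 14, 19, 23 (positions 1,5,7,8), of length 4; no longer one exists.

4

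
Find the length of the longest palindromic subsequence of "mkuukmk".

6

Using dp[i][j] = 2 + dp[i+1][j−1] if the ends match, else max(dp[i+1][j], dp[i][j−1]):
dp[1][7] = 6. A witness is mkuukm at positions 1,2,3,4,5,6.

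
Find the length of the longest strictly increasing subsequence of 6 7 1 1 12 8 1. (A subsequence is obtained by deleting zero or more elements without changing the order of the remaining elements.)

3

Let dp[i] be the longest increasing subsequence ending at position i. Then dp = [1, 2, 1, 1, 3, 3, 1].
The maximum is 3; one witness is 6, 7, 12 at positions 1,2,5.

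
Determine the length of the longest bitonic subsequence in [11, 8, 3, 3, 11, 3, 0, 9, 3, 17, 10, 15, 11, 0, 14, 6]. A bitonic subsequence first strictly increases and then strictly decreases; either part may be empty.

One longest bitonic subsequence is 8, 11, 17, 15, 14, 6 (positions 2,5,10,12,15,16): it rises to 17 then falls. Length 6 is optimal.

6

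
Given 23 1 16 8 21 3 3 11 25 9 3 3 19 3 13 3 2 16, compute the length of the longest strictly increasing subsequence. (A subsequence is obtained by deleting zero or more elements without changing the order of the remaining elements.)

Let dp[i] be the longest increasing subsequence ending at position i. Then dp = [1, 1, 2, 2, 3, 2, 2, 3, 4, 3, 2, 2, 4, 2, 4, 2, 2, 5].
The maximum is 5; one witness is 1, 8, 11, 13, 16 at positions 2,4,8,15,18.

5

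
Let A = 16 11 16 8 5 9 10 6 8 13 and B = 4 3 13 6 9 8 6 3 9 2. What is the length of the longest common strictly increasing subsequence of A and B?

2

For each value that appears in both, track the longest common increasing run ending there.
The best achievable length is 2; one witness is 6, 8 (A-positions 8,9, B-positions 4,6).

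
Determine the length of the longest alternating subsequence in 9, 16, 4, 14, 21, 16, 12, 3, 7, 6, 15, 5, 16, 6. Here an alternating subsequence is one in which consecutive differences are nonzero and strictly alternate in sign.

Track the best alternating length ending on an up-step vs a down-step at each position: up/down = 1/1, 2/1, 1/3, 4/3, 4/1, 4/5, 4/5, 1/5, 6/5, 6/7, 8/5, 6/9, 10/5, 10/11.
The maximum over both is 11; one such subsequence is 9, 16, 4, 14, 3, 7, 6, 15, 5, 16, 6.

11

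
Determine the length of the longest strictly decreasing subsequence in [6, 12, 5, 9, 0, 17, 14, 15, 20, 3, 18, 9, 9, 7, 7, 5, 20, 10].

Scanning left to right, the best length ending at each element is: 6→1, 12→1, 5→2, 9→2, 0→3, 17→1, 14→2, 15→2, 20→1, 3→3, 18→2, 9→3, 9→3, 7→4, 7→4, 5→5, 20→1, 10→3.
So the longest decreasing subsequence has length 5, e.g. 17, 14, 9, 7, 5.

5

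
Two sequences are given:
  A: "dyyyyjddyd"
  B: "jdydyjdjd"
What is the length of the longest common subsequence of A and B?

6

A longest common subsequence is dyyjdd (length 6); the LCS DP confirms no longer common subsequence exists.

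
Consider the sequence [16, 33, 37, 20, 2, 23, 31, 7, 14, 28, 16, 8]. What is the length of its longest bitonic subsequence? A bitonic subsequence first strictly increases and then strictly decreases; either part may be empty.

Let inc[i] be the LIS ending at i and dec[i] the longest strictly decreasing subsequence starting at i. inc = [1, 2, 3, 2, 1, 3, 4, 2, 3, 4, 4, 3], dec = [3, 5, 5, 3, 1, 3, 4, 1, 2, 3, 2, 1].
max_i inc[i]+dec[i]−1 = 7, with one witness 16, 33, 37, 31, 28, 16, 8.

7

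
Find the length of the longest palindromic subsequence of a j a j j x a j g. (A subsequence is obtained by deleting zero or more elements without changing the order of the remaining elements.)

One longest palindromic subsequence is jajjaj (positions 2,3,4,5,7,8); it reads the same forward and backward, and the interval DP gives dp[1][9] = 6.

6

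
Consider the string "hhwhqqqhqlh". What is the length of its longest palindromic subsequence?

7

One longest palindromic subsequence is hhqqqhh (positions 1,4,5,6,7,8,11); it reads the same forward and backward, and the interval DP gives dp[1][11] = 7.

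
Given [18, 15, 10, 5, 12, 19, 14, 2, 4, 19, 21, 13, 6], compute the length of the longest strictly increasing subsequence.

5

One longest increasing subsequence is 10, 12, 14, 19, 21 (positions 3,5,7,10,11), of length 5; no longer one exists.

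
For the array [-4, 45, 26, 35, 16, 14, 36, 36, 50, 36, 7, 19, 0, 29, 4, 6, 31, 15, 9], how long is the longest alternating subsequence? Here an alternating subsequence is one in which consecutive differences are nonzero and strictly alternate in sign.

Track the best alternating length ending on an up-step vs a down-step at each position: up/down = 1/1, 2/1, 2/3, 4/3, 2/5, 2/5, 6/3, 6/3, 6/1, 6/7, 2/7, 8/7, 2/9, 10/7, 10/11, 12/11, 12/7, 12/13, 12/13.
The maximum over both is 13; one such subsequence is -4, 45, 26, 35, 16, 36, 7, 19, 0, 29, 4, 31, 15.

13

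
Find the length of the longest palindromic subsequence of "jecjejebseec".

7

Using dp[i][j] = 2 + dp[i+1][j−1] if the ends match, else max(dp[i+1][j], dp[i][j−1]):
dp[1][12] = 7. A witness is ceeseec at positions 3,5,7,9,10,11,12.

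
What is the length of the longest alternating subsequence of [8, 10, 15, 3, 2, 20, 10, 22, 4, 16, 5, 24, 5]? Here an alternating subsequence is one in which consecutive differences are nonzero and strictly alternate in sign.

Track the best alternating length ending on an up-step vs a down-step at each position: up/down = 1/1, 2/1, 2/1, 1/3, 1/3, 4/1, 4/5, 6/1, 4/7, 8/7, 8/9, 10/1, 8/11.
The maximum over both is 11; one such subsequence is 8, 10, 3, 20, 10, 22, 4, 16, 5, 24, 5.

11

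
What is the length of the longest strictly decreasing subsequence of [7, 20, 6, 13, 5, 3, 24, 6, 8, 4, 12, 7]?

4

Scanning left to right, the best length ending at each element is: 7→1, 20→1, 6→2, 13→2, 5→3, 3→4, 24→1, 6→3, 8→3, 4→4, 12→3, 7→4.
So the longest decreasing subsequence has length 4, e.g. 7, 6, 5, 3.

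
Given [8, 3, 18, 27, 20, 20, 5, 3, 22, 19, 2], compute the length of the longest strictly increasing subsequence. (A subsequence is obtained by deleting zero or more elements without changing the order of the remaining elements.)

One longest increasing subsequence is 8, 18, 20, 22 (positions 1,3,5,9), of length 4; no longer one exists.

4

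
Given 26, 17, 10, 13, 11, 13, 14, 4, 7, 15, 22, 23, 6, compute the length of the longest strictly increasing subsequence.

Scanning left to right, the best length ending at each element is: 26→1, 17→1, 10→1, 13→2, 11→2, 13→3, 14→4, 4→1, 7→2, 15→5, 22→6, 23→7, 6→2.
So the longest increasing subsequence has length 7, e.g. 10, 11, 13, 14, 15, 22, 23.

7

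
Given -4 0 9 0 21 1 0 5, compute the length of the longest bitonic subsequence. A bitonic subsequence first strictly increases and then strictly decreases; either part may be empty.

One longest bitonic subsequence is -4, 0, 9, 21, 1, 0 (positions 1,2,3,5,6,7): it rises to 21 then falls. Length 6 is optimal.

6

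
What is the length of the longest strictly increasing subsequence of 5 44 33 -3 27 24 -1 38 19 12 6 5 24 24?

Let dp[i] be the longest increasing subsequence ending at position i. Then dp = [1, 2, 2, 1, 2, 2, 2, 3, 3, 3, 3, 3, 4, 4].
The maximum is 4; one witness is -3, -1, 19, 24 at positions 4,7,9,13.

4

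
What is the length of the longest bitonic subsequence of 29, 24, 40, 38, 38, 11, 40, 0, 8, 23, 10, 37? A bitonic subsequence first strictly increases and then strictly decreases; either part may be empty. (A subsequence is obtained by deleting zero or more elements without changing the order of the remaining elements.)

One longest bitonic subsequence is 29, 40, 38, 23, 10 (positions 1,3,5,10,11): it rises to 40 then falls. Length 5 is optimal.

5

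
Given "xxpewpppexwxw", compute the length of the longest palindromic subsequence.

One longest palindromic subsequence is xxepppexx (positions 1,2,4,6,7,8,9,10,12); it reads the same forward and backward, and the interval DP gives dp[1][13] = 9.

9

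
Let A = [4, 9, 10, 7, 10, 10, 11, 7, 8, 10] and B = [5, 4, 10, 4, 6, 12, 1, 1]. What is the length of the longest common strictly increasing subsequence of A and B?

2

A longest common strictly increasing subsequence is 4, 10 (length 2); it appears in order in both A and B, and no longer such subsequence exists.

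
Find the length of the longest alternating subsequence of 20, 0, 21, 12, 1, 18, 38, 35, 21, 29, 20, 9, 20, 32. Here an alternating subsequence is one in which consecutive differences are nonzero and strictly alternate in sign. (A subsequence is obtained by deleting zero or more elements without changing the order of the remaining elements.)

Track the best alternating length ending on an up-step vs a down-step at each position: up/down = 1/1, 1/2, 3/1, 3/4, 3/4, 5/4, 5/1, 5/6, 5/6, 7/6, 5/8, 5/8, 9/8, 9/6.
The maximum over both is 9; one such subsequence is 20, 0, 21, 12, 38, 21, 29, 9, 20.

9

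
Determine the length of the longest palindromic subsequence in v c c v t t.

One longest palindromic subsequence is vccv (positions 1,2,3,4); it reads the same forward and backward, and the interval DP gives dp[1][6] = 4.

4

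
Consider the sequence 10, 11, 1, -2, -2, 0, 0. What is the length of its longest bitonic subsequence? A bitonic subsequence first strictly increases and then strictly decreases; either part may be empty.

Let inc[i] be the LIS ending at i and dec[i] the longest strictly decreasing subsequence starting at i. inc = [1, 2, 1, 1, 1, 2, 2], dec = [3, 3, 2, 1, 1, 1, 1].
max_i inc[i]+dec[i]−1 = 4, with one witness 10, 11, 1, 0.

4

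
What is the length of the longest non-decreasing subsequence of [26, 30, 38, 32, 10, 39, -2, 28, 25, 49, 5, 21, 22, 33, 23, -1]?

Scanning left to right, the best length ending at each element is: 26→1, 30→2, 38→3, 32→3, 10→1, 39→4, -2→1, 28→2, 25→2, 49→5, 5→2, 21→3, 22→4, 33→5, 23→5, -1→2.
So the longest non-decreasing subsequence has length 5, e.g. 26, 30, 38, 39, 49.

5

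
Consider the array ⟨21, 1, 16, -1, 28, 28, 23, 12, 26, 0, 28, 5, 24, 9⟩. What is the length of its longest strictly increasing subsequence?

Let dp[i] be the longest increasing subsequence ending at position i. Then dp = [1, 1, 2, 1, 3, 3, 3, 2, 4, 2, 5, 3, 4, 4].
The maximum is 5; one witness is 1, 16, 23, 26, 28 at positions 2,3,7,9,11.

5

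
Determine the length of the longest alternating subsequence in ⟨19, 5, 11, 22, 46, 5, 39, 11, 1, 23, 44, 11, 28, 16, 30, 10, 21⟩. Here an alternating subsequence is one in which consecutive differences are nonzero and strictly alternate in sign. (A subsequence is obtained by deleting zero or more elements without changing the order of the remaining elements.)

13

Track the best alternating length ending on an up-step vs a down-step at each position: up/down = 1/1, 1/2, 3/2, 3/1, 3/1, 1/4, 5/4, 5/6, 1/6, 7/6, 7/4, 7/8, 9/8, 9/10, 11/8, 7/12, 13/12.
The maximum over both is 13; one such subsequence is 19, 5, 11, 5, 39, 11, 23, 11, 28, 16, 30, 10, 21.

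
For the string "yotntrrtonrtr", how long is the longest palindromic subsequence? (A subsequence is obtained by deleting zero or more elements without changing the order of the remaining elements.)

8

One longest palindromic subsequence is tntrrtnt (positions 3,4,5,6,7,8,10,12); it reads the same forward and backward, and the interval DP gives dp[1][13] = 8.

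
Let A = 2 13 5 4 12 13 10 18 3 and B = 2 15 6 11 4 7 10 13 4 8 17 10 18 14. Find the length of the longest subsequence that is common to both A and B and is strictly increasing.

A longest common strictly increasing subsequence is 2, 4, 10, 18 (length 4); it appears in order in both A and B, and no longer such subsequence exists.

4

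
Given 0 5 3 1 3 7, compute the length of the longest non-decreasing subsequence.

Scanning left to right, the best length ending at each element is: 0→1, 5→2, 3→2, 1→2, 3→3, 7→4.
So the longest non-decreasing subsequence has length 4, e.g. 0, 3, 3, 7.

4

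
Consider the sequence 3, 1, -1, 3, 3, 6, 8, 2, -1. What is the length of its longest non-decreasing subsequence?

Scanning left to right, the best length ending at each element is: 3→1, 1→1, -1→1, 3→2, 3→3, 6→4, 8→5, 2→2, -1→2.
So the longest non-decreasing subsequence has length 5, e.g. 3, 3, 3, 6, 8.

5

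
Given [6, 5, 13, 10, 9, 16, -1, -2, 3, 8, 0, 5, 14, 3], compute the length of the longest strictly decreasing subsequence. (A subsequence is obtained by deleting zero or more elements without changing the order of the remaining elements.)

6

Let dp[i] be the longest decreasing subsequence ending at position i. Then dp = [1, 2, 1, 2, 3, 1, 4, 5, 4, 4, 5, 5, 2, 6].
The maximum is 6; one witness is 13, 10, 9, 8, 5, 3 at positions 3,4,5,10,12,14.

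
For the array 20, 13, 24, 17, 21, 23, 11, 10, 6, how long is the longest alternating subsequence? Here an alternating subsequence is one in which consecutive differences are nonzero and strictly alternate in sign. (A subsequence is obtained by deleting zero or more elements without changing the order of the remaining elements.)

Track the best alternating length ending on an up-step vs a down-step at each position: up/down = 1/1, 1/2, 3/1, 3/4, 5/4, 5/4, 1/6, 1/6, 1/6.
The maximum over both is 6; one such subsequence is 20, 13, 24, 17, 21, 11.

6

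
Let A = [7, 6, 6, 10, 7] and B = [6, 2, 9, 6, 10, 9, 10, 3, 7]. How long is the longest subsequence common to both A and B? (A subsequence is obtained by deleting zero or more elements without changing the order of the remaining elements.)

4

Backtracking the LCS table gives one alignment: 6 (A2,B1) → 6 (A3,B4) → 10 (A4,B7) → 7 (A5,B9).
So the longest common subsequence has length 4.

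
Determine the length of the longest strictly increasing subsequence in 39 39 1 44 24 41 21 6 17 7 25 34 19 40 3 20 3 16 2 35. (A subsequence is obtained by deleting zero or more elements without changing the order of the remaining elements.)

6

Let dp[i] be the longest increasing subsequence ending at position i. Then dp = [1, 1, 1, 2, 2, 3, 2, 2, 3, 3, 4, 5, 4, 6, 2, 5, 2, 4, 2, 6].
The maximum is 6; one witness is 1, 6, 17, 25, 34, 40 at positions 3,8,9,11,12,14.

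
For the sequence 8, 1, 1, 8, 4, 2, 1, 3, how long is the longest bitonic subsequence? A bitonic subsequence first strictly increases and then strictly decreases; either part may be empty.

Let inc[i] be the LIS ending at i and dec[i] the longest strictly decreasing subsequence starting at i. inc = [1, 1, 1, 2, 2, 2, 1, 3], dec = [4, 1, 1, 4, 3, 2, 1, 1].
max_i inc[i]+dec[i]−1 = 5, with one witness 1, 8, 4, 2, 1.

5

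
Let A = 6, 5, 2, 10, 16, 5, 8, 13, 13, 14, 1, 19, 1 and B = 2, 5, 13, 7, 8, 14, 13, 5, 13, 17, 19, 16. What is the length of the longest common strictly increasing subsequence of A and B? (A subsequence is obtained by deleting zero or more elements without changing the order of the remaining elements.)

A longest common strictly increasing subsequence is 2, 5, 13, 14, 19 (length 5); it appears in order in both A and B, and no longer such subsequence exists.

5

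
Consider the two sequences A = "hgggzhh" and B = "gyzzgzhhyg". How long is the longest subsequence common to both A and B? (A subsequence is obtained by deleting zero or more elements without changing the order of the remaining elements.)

A longest common subsequence is ggzhh (length 5); the LCS DP confirms no longer common subsequence exists.

5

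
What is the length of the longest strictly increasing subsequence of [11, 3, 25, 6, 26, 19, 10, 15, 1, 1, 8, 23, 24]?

One longest increasing subsequence is 3, 6, 10, 15, 23, 24 (positions 2,4,7,8,12,13), of length 6; no longer one exists.

6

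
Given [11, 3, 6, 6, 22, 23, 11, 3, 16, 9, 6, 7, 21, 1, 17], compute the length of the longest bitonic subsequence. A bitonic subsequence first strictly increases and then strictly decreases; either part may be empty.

8

Let inc[i] be the LIS ending at i and dec[i] the longest strictly decreasing subsequence starting at i. inc = [1, 1, 2, 2, 3, 4, 3, 1, 4, 3, 2, 3, 5, 1, 5], dec = [4, 2, 3, 3, 5, 5, 4, 2, 4, 3, 2, 2, 2, 1, 1].
max_i inc[i]+dec[i]−1 = 8, with one witness 3, 6, 22, 23, 16, 9, 7, 1.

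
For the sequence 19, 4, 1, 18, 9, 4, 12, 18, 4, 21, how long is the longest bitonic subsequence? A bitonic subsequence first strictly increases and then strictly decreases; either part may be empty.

5

Let inc[i] be the LIS ending at i and dec[i] the longest strictly decreasing subsequence starting at i. inc = [1, 1, 1, 2, 2, 2, 3, 4, 2, 5], dec = [4, 2, 1, 3, 2, 1, 2, 2, 1, 1].
max_i inc[i]+dec[i]−1 = 5, with one witness 4, 9, 12, 18, 4.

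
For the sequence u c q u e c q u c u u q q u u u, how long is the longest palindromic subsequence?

9

One longest palindromic subsequence is uuquuuquu (positions 1,4,7,8,10,11,13,15,16); it reads the same forward and backward, and the interval DP gives dp[1][16] = 9.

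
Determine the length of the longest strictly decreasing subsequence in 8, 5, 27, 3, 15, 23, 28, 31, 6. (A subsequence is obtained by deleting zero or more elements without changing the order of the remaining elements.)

3

Let dp[i] be the longest decreasing subsequence ending at position i. Then dp = [1, 2, 1, 3, 2, 2, 1, 1, 3].
The maximum is 3; one witness is 8, 5, 3 at positions 1,2,4.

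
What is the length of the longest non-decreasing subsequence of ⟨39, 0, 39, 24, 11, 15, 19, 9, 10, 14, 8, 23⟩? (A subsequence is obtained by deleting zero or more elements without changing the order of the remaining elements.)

5

One longest non-decreasing subsequence is 0, 11, 15, 19, 23 (positions 2,5,6,7,12), of length 5; no longer one exists.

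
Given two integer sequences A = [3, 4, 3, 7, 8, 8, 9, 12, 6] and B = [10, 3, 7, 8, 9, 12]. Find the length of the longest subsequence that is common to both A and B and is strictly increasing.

5

For each value that appears in both, track the longest common increasing run ending there.
The best achievable length is 5; one witness is 3, 7, 8, 9, 12 (A-positions 1,4,5,7,8, B-positions 2,3,4,5,6).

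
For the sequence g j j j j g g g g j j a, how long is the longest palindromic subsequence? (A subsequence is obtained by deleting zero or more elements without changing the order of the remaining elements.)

Using dp[i][j] = 2 + dp[i+1][j−1] if the ends match, else max(dp[i+1][j], dp[i][j−1]):
dp[1][12] = 8. A witness is jjggggjj at positions 4,5,6,7,8,9,10,11.

8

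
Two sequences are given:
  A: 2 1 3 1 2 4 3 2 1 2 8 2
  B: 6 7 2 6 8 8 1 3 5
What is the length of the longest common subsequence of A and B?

Backtracking the LCS table gives one alignment: 2 (A1,B3) → 1 (A2,B7) → 3 (A3,B8).
So the longest common subsequence has length 3.

3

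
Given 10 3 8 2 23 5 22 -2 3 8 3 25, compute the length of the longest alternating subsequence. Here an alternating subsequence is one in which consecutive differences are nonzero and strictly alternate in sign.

11

A longest alternating subsequence is 10, 3, 8, 2, 23, 5, 22, -2, 8, 3, 25 (positions 1,2,3,4,5,6,7,8,10,11,12); its 10 consecutive differences strictly alternate in sign, and length 11 is optimal.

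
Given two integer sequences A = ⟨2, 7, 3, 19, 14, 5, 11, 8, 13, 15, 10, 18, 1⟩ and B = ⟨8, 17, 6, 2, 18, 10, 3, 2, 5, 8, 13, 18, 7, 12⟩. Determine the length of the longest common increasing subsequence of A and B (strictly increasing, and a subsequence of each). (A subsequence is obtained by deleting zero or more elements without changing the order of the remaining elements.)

6

For each value that appears in both, track the longest common increasing run ending there.
The best achievable length is 6; one witness is 2, 3, 5, 8, 13, 18 (A-positions 1,3,6,8,9,12, B-positions 4,7,9,10,11,12).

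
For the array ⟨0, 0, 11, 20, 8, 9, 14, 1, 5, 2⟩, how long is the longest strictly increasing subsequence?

4

One longest increasing subsequence is 0, 8, 9, 14 (positions 1,5,6,7), of length 4; no longer one exists.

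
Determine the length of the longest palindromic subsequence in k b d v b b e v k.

6

Using dp[i][j] = 2 + dp[i+1][j−1] if the ends match, else max(dp[i+1][j], dp[i][j−1]):
dp[1][9] = 6. A witness is kvbbvk at positions 1,4,5,6,8,9.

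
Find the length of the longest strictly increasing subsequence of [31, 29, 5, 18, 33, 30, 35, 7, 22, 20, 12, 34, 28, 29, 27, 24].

5

Scanning left to right, the best length ending at each element is: 31→1, 29→1, 5→1, 18→2, 33→3, 30→3, 35→4, 7→2, 22→3, 20→3, 12→3, 34→4, 28→4, 29→5, 27→4, 24→4.
So the longest increasing subsequence has length 5, e.g. 5, 18, 22, 28, 29.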